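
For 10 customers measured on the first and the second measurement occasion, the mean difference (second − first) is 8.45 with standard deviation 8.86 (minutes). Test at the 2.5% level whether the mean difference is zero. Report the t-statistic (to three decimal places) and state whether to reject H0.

H0: μ_d = 0; H1: μ_d ≠ 0 (paired t-test on the differences, two-sided).
t = d̄/(s_d/√n) = 8.45/(8.86/√10) = 3.016
df = n − 1 = 9
Two-sided p-value ≈ 0.0146
Since p ≈ 0.0146 < α = 0.025, reject H0; the evidence is statistically significant.

t = 3.016; reject H0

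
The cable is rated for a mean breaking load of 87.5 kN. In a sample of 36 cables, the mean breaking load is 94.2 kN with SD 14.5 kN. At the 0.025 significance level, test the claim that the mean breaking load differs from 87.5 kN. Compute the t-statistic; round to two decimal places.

2.77

H0: μ = 87.5; H1: μ ≠ 87.5 (one-sample t-test, two-sided).
t = (x̄ − μ₀)/(s/√n) = (94.2 − 87.5)/(14.5/√36) = 2.77
df = n − 1 = 35
Two-sided p-value ≈ 0.0089
Since p ≈ 0.0089 < α = 0.025, reject H0; the evidence is statistically significant.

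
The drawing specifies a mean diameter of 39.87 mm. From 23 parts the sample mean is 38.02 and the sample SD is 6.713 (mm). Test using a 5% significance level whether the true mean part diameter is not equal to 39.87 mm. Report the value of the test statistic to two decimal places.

-1.32

H0: μ = 39.87; H1: μ ≠ 39.87 (one-sample t-test, two-sided).
t = (x̄ − μ₀)/(s/√n) = (38.02 − 39.87)/(6.713/√23) = -1.32
df = n − 1 = 22
Two-sided p-value ≈ 0.200
Since p ≈ 0.200 > α = 0.05, fail to reject H0; the data do not provide sufficient evidence against H0.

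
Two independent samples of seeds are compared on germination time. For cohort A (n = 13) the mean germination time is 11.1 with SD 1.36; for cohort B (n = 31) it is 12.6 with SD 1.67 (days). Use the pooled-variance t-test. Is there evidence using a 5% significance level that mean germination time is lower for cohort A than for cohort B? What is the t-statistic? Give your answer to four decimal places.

-2.8594

Let group 1 = cohort A, group 2 = cohort B. H0: μ_1 = μ_2; H1: μ_1 < μ_2 (two-sample pooled-variance t-test, left-tailed).
s_p² = [(13−1)·1.36² + (31−1)·1.67²]/(13+31−2) = 2.52053
t = (11.1 − 12.6)/√[2.52053·(1/13 + 1/31)] = -2.8594
df = n₁ + n₂ − 2 = 42
p-value = P(T ≤ -2.8594) ≈ 0.0033
Since p ≈ 0.0033 < α = 0.05, reject H0; the evidence is statistically significant.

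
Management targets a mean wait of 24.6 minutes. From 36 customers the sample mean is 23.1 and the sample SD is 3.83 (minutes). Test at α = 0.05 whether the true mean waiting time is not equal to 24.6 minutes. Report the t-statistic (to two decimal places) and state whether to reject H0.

t = -2.35; reject H0

H0: μ = 24.6; H1: μ ≠ 24.6 (one-sample t-test, two-sided).
t = (x̄ − μ₀)/(s/√n) = (23.1 − 24.6)/(3.83/√36) = -2.35
df = n − 1 = 35
Two-sided p-value ≈ 0.0245
Since p ≈ 0.0245 < α = 0.05, reject H0; the data support H1.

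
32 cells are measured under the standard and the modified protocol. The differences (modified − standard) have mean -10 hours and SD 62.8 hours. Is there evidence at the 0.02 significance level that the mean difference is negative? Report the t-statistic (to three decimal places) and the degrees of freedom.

H0: μ_d = 0; H1: μ_d < 0 (paired t-test on the differences, left-tailed).
t = d̄/(s_d/√n) = -10/(62.8/√32) = -0.901
df = n − 1 = 31
p-value = P(T ≤ -0.901) ≈ 0.1873
Since p ≈ 0.1873 > α = 0.02, fail to reject H0; the evidence is not statistically significant.

t = -0.901, df = 31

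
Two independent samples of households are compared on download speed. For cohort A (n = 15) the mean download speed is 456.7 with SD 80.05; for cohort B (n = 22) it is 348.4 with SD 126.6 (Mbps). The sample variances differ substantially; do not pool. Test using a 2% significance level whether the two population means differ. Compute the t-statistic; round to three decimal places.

Let group 1 = cohort A, group 2 = cohort B. H0: μ_1 = μ_2; H1: μ_1 ≠ μ_2 (Welch's two-sample t-test, two-sided).
t = (x̄_1 − x̄_2)/√(s_1²/n_1 + s_2²/n_2) = (456.7 − 348.4)/√(80.05²/15 + 126.6²/22) = 3.186
Welch–Satterthwaite df ≈ 34.87
Two-sided p-value ≈ 0.0030
Since p ≈ 0.0030 < α = 0.02, reject H0; the data support H1.

3.186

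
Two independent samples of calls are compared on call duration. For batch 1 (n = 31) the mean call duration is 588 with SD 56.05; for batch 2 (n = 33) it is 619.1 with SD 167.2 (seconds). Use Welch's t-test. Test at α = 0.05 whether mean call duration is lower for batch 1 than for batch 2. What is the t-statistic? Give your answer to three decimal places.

Let group 1 = batch 1, group 2 = batch 2. H0: μ_1 = μ_2; H1: μ_1 < μ_2 (Welch's two-sample t-test, left-tailed).
t = (x̄_1 − x̄_2)/√(s_1²/n_1 + s_2²/n_2) = (588 − 619.1)/√(56.05²/31 + 167.2²/33) = -1.010
Welch–Satterthwaite df ≈ 39.51
p-value = P(T ≤ -1.010) ≈ 0.159
Since p ≈ 0.159 > α = 0.05, fail to reject H0; the data do not provide sufficient evidence against H0.

-1.010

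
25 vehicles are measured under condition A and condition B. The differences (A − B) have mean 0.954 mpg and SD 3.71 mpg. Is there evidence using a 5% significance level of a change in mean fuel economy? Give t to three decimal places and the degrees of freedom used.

H0: μ_d = 0; H1: μ_d ≠ 0 (paired t-test on the differences, two-sided).
t = d̄/(s_d/√n) = 0.954/(3.71/√25) = 1.286
df = n − 1 = 24
Two-sided p-value ≈ 0.2108
Since p ≈ 0.2108 > α = 0.05, fail to reject H0; the evidence is not statistically significant.

t = 1.286, df = 24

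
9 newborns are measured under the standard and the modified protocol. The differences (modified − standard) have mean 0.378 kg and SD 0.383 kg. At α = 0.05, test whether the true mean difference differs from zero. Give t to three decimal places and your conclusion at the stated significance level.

t = 2.961; reject H0

H0: μ_d = 0; H1: μ_d ≠ 0 (paired t-test on the differences, two-sided).
t = d̄/(s_d/√n) = 0.378/(0.383/√9) = 2.961
df = n − 1 = 8
Two-sided p-value ≈ 0.018
Since p ≈ 0.018 < α = 0.05, reject H0; the evidence is statistically significant.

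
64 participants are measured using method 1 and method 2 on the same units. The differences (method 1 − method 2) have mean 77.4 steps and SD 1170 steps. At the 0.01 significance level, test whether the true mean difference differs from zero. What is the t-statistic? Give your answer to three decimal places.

0.529

H0: μ_d = 0; H1: μ_d ≠ 0 (paired t-test on the differences, two-sided).
t = d̄/(s_d/√n) = 77.4/(1170/√64) = 0.529
df = n − 1 = 63
Two-sided p-value ≈ 0.5985
Since p ≈ 0.5985 > α = 0.01, fail to reject H0; the data do not provide sufficient evidence against H0.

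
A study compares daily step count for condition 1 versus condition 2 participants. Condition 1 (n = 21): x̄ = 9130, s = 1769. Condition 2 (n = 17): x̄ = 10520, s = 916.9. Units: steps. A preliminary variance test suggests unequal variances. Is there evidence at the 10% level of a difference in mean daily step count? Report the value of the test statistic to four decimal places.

-3.1201

Let group 1 = condition 1, group 2 = condition 2. H0: μ_1 = μ_2; H1: μ_1 ≠ μ_2 (Welch's two-sample t-test, two-sided).
t = (x̄_1 − x̄_2)/√(s_1²/n_1 + s_2²/n_2) = (9130 − 10520)/√(1769²/21 + 916.9²/17) = -3.1201
Welch–Satterthwaite df ≈ 31.18
Two-sided p-value ≈ 0.0039
Since p ≈ 0.0039 < α = 0.1, reject H0; the data support H1.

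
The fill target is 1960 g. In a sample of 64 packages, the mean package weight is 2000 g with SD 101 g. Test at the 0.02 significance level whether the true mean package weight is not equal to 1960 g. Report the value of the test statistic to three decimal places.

H0: μ = 1960; H1: μ ≠ 1960 (one-sample t-test, two-sided).
t = (x̄ − μ₀)/(s/√n) = (2000 − 1960)/(101/√64) = 3.168
df = n − 1 = 63
Two-sided p-value ≈ 0.002
Since p ≈ 0.002 < α = 0.02, reject H0; the data support H1.

3.168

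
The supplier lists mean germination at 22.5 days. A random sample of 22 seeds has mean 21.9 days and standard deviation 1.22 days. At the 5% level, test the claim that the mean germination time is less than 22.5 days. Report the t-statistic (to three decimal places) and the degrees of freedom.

H0: μ = 22.5; H1: μ < 22.5 (one-sample t-test, left-tailed).
t = (x̄ − μ₀)/(s/√n) = (21.9 − 22.5)/(1.22/√22) = -2.307
df = n − 1 = 21
p-value = P(T ≤ -2.307) ≈ 0.0157
Since p ≈ 0.0157 < α = 0.05, reject H0; the evidence is statistically significant.

t = -2.307, df = 21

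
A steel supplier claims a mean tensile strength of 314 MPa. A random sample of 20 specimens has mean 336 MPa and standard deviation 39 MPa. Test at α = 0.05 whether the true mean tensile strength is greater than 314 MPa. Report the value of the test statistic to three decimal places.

2.523

H0: μ = 314; H1: μ > 314 (one-sample t-test, right-tailed).
t = (x̄ − μ₀)/(s/√n) = (336 − 314)/(39/√20) = 2.523
df = n − 1 = 19
p-value = P(T ≥ 2.523) ≈ 0.0104
Since p ≈ 0.0104 < α = 0.05, reject H0; the evidence is statistically significant.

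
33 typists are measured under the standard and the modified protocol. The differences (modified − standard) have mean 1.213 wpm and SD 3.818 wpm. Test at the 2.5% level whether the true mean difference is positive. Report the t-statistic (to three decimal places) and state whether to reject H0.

t = 1.825; fail to reject H0

H0: μ_d = 0; H1: μ_d > 0 (paired t-test on the differences, right-tailed).
t = d̄/(s_d/√n) = 1.213/(3.818/√33) = 1.825
df = n − 1 = 32
p-value = P(T ≥ 1.825) ≈ 0.0387
Since p ≈ 0.0387 > α = 0.025, fail to reject H0; the evidence is not statistically significant.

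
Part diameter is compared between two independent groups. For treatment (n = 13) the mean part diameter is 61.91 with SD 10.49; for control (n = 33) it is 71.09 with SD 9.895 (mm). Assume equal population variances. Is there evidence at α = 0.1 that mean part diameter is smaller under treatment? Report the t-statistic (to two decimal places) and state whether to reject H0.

Let group 1 = treatment, group 2 = control. H0: μ_1 = μ_2; H1: μ_1 < μ_2 (two-sample pooled-variance t-test, left-tailed).
s_p² = [(13−1)·10.49² + (33−1)·9.895²]/(13+33−2) = 101.219
t = (61.91 − 71.09)/√[101.219·(1/13 + 1/33)] = -2.79
df = n₁ + n₂ − 2 = 44
p-value = P(T ≤ -2.79) ≈ 0.004
Since p ≈ 0.004 < α = 0.1, reject H0; the data support H1.

t = -2.79; reject H0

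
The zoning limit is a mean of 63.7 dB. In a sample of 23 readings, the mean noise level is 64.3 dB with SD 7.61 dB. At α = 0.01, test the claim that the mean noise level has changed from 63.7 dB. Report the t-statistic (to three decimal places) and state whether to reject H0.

t = 0.378; fail to reject H0

H0: μ = 63.7; H1: μ ≠ 63.7 (one-sample t-test, two-sided).
t = (x̄ − μ₀)/(s/√n) = (64.3 − 63.7)/(7.61/√23) = 0.378
df = n − 1 = 22
Two-sided p-value ≈ 0.709
Since p ≈ 0.709 > α = 0.01, fail to reject H0; the evidence is not statistically significant.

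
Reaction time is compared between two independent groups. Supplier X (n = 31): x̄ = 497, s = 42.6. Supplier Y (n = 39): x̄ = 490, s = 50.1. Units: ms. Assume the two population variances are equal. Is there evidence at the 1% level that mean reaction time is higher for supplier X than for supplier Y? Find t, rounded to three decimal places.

0.620

Let group 1 = supplier X, group 2 = supplier Y. H0: μ_1 = μ_2; H1: μ_1 > μ_2 (two-sample pooled-variance t-test, right-tailed).
s_p² = [(31−1)·42.6² + (39−1)·50.1²]/(31+39−2) = 2203.28
t = (497 − 490)/√[2203.28·(1/31 + 1/39)] = 0.620
df = n₁ + n₂ − 2 = 68
p-value = P(T ≥ 0.620) ≈ 0.2687
Since p ≈ 0.2687 > α = 0.01, fail to reject H0; the data do not provide sufficient evidence against H0.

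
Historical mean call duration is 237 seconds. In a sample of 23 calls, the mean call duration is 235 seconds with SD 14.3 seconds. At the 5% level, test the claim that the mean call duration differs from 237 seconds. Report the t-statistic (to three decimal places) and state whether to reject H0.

H0: μ = 237; H1: μ ≠ 237 (one-sample t-test, two-sided).
t = (x̄ − μ₀)/(s/√n) = (235 − 237)/(14.3/√23) = -0.671
df = n − 1 = 22
Two-sided p-value ≈ 0.509
Since p ≈ 0.509 > α = 0.05, fail to reject H0; the data do not provide sufficient evidence against H0.

t = -0.671; fail to reject H0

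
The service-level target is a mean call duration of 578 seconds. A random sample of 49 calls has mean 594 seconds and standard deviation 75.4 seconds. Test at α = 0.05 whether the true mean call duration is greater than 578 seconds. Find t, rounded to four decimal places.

1.4854

H0: μ = 578; H1: μ > 578 (one-sample t-test, right-tailed).
t = (x̄ − μ₀)/(s/√n) = (594 − 578)/(75.4/√49) = 1.4854
df = n − 1 = 48
p-value = P(T ≥ 1.4854) ≈ 0.0720
Since p ≈ 0.0720 > α = 0.05, fail to reject H0; the evidence is not statistically significant.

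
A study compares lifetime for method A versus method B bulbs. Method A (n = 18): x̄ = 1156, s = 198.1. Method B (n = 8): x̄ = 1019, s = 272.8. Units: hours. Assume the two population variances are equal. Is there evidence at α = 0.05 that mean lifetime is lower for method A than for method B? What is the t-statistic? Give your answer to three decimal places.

Let group 1 = method A, group 2 = method B. H0: μ_1 = μ_2; H1: μ_1 < μ_2 (two-sample pooled-variance t-test, left-tailed).
s_p² = [(18−1)·198.1² + (8−1)·272.8²]/(18+8−2) = 49503.3
t = (1156 − 1019)/√[49503.3·(1/18 + 1/8)] = 1.449
df = n₁ + n₂ − 2 = 24
p-value = P(T ≤ 1.449) ≈ 0.920
Since p ≈ 0.920 > α = 0.05, fail to reject H0; the data do not provide sufficient evidence against H0.

1.449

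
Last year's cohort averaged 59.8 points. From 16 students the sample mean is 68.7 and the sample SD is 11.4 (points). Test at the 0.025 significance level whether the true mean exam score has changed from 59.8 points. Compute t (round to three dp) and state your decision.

H0: μ = 59.8; H1: μ ≠ 59.8 (one-sample t-test, two-sided).
t = (x̄ − μ₀)/(s/√n) = (68.7 − 59.8)/(11.4/√16) = 3.123
df = n − 1 = 15
Two-sided p-value ≈ 0.007
Since p ≈ 0.007 < α = 0.025, reject H0; the evidence is statistically significant.

t = 3.123; reject H0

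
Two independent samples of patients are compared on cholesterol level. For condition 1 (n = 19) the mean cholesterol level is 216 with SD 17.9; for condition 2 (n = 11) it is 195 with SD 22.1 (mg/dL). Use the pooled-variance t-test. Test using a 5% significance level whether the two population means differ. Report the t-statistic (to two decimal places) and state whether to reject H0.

Let group 1 = condition 1, group 2 = condition 2. H0: μ_1 = μ_2; H1: μ_1 ≠ μ_2 (two-sample pooled-variance t-test, two-sided).
s_p² = [(19−1)·17.9² + (11−1)·22.1²]/(19+11−2) = 380.41
t = (216 − 195)/√[380.41·(1/19 + 1/11)] = 2.84
df = n₁ + n₂ − 2 = 28
Two-sided p-value ≈ 0.0083
Since p ≈ 0.0083 < α = 0.05, reject H0; the evidence is statistically significant.

t = 2.84; reject H0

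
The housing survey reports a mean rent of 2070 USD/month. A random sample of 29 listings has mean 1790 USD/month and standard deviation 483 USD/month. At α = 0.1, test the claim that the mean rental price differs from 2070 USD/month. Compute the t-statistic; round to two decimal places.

-3.12

H0: μ = 2070; H1: μ ≠ 2070 (one-sample t-test, two-sided).
t = (x̄ − μ₀)/(s/√n) = (1790 − 2070)/(483/√29) = -3.12
df = n − 1 = 28
Two-sided p-value ≈ 0.004
Since p ≈ 0.004 < α = 0.1, reject H0; the evidence is statistically significant.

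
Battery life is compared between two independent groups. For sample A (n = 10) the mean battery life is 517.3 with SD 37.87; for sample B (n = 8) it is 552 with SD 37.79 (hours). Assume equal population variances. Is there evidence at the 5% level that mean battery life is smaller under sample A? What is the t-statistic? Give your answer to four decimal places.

-1.9335

Let group 1 = sample A, group 2 = sample B. H0: μ_1 = μ_2; H1: μ_1 < μ_2 (two-sample pooled-variance t-test, left-tailed).
s_p² = [(10−1)·37.87² + (8−1)·37.79²]/(10+8−2) = 1431.49
t = (517.3 − 552)/√[1431.49·(1/10 + 1/8)] = -1.9335
df = n₁ + n₂ − 2 = 16
p-value = P(T ≤ -1.9335) ≈ 0.036
Since p ≈ 0.036 < α = 0.05, reject H0; the evidence is statistically significant.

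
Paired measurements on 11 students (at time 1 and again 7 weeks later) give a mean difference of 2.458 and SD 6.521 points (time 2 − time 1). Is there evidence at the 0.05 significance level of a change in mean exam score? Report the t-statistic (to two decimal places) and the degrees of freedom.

H0: μ_d = 0; H1: μ_d ≠ 0 (paired t-test on the differences, two-sided).
t = d̄/(s_d/√n) = 2.458/(6.521/√11) = 1.25
df = n − 1 = 10
Two-sided p-value ≈ 0.2397
Since p ≈ 0.2397 > α = 0.05, fail to reject H0; the data do not provide sufficient evidence against H0.

t = 1.25, df = 10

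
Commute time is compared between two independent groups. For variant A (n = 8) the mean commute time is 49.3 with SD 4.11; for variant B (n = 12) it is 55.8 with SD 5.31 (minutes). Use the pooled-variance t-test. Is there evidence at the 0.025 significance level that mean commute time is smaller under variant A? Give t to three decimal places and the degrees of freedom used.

t = -2.919, df = 18

Let group 1 = variant A, group 2 = variant B. H0: μ_1 = μ_2; H1: μ_1 < μ_2 (two-sample pooled-variance t-test, left-tailed).
s_p² = [(8−1)·4.11² + (12−1)·5.31²]/(8+12−2) = 23.8001
t = (49.3 − 55.8)/√[23.8001·(1/8 + 1/12)] = -2.919
df = n₁ + n₂ − 2 = 18
p-value = P(T ≤ -2.919) ≈ 0.005
Since p ≈ 0.005 < α = 0.025, reject H0; the evidence is statistically significant.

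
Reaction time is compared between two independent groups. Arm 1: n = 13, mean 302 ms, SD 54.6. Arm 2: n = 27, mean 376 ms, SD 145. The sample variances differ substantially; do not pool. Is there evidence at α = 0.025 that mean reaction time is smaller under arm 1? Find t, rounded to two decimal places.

-2.33

Let group 1 = arm 1, group 2 = arm 2. H0: μ_1 = μ_2; H1: μ_1 < μ_2 (Welch's two-sample t-test, left-tailed).
t = (x̄_1 − x̄_2)/√(s_1²/n_1 + s_2²/n_2) = (302 − 376)/√(54.6²/13 + 145²/27) = -2.33
Welch–Satterthwaite df ≈ 36.68
p-value = P(T ≤ -2.33) ≈ 0.0127
Since p ≈ 0.0127 < α = 0.025, reject H0; the data support H1.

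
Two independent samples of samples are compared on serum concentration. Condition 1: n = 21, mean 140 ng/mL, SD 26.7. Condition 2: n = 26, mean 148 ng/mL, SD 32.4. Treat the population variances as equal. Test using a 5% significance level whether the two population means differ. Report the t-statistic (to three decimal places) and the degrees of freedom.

t = -0.909, df = 45

Let group 1 = condition 1, group 2 = condition 2. H0: μ_1 = μ_2; H1: μ_1 ≠ μ_2 (two-sample pooled-variance t-test, two-sided).
s_p² = [(21−1)·26.7² + (26−1)·32.4²]/(21+26−2) = 900.04
t = (140 − 148)/√[900.04·(1/21 + 1/26)] = -0.909
df = n₁ + n₂ − 2 = 45
Two-sided p-value ≈ 0.3683
Since p ≈ 0.3683 > α = 0.05, fail to reject H0; the evidence is not statistically significant.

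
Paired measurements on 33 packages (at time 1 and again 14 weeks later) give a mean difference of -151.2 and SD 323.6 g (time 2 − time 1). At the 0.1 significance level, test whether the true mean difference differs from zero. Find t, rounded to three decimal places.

-2.684

H0: μ_d = 0; H1: μ_d ≠ 0 (paired t-test on the differences, two-sided).
t = d̄/(s_d/√n) = -151.2/(323.6/√33) = -2.684
df = n − 1 = 32
Two-sided p-value ≈ 0.011
Since p ≈ 0.011 < α = 0.1, reject H0; the data support H1.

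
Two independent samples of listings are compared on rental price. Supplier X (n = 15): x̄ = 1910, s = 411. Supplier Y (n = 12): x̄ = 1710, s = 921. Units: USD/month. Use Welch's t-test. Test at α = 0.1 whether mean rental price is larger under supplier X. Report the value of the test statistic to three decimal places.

Let group 1 = supplier X, group 2 = supplier Y. H0: μ_1 = μ_2; H1: μ_1 > μ_2 (Welch's two-sample t-test, right-tailed).
t = (x̄_1 − x̄_2)/√(s_1²/n_1 + s_2²/n_2) = (1910 − 1710)/√(411²/15 + 921²/12) = 0.699
Welch–Satterthwaite df ≈ 14.50
p-value = P(T ≥ 0.699) ≈ 0.248
Since p ≈ 0.248 > α = 0.1, fail to reject H0; the data do not provide sufficient evidence against H0.

0.699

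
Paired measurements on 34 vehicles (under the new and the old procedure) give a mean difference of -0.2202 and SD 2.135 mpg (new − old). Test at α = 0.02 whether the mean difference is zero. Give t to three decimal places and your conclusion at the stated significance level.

t = -0.601; fail to reject H0

H0: μ_d = 0; H1: μ_d ≠ 0 (paired t-test on the differences, two-sided).
t = d̄/(s_d/√n) = -0.2202/(2.135/√34) = -0.601
df = n − 1 = 33
Two-sided p-value ≈ 0.552
Since p ≈ 0.552 > α = 0.02, fail to reject H0; the evidence is not statistically significant.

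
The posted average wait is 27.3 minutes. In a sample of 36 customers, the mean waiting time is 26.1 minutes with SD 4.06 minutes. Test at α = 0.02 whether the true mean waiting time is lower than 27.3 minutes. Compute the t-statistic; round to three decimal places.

-1.773

H0: μ = 27.3; H1: μ < 27.3 (one-sample t-test, left-tailed).
t = (x̄ − μ₀)/(s/√n) = (26.1 − 27.3)/(4.06/√36) = -1.773
df = n − 1 = 35
p-value = P(T ≤ -1.773) ≈ 0.042
Since p ≈ 0.042 > α = 0.02, fail to reject H0; the evidence is not statistically significant.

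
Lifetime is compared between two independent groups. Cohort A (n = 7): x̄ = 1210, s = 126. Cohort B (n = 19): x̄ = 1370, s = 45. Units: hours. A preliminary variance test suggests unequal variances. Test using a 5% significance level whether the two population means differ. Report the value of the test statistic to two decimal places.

Let group 1 = cohort A, group 2 = cohort B. H0: μ_1 = μ_2; H1: μ_1 ≠ μ_2 (Welch's two-sample t-test, two-sided).
t = (x̄_1 − x̄_2)/√(s_1²/n_1 + s_2²/n_2) = (1210 − 1370)/√(126²/7 + 45²/19) = -3.28
Welch–Satterthwaite df ≈ 6.57
Two-sided p-value ≈ 0.0147
Since p ≈ 0.0147 < α = 0.05, reject H0; the data support H1.

-3.28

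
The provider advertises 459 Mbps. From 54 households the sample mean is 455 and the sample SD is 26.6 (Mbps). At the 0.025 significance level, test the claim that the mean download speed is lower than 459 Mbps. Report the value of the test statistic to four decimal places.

-1.1050

H0: μ = 459; H1: μ < 459 (one-sample t-test, left-tailed).
t = (x̄ − μ₀)/(s/√n) = (455 − 459)/(26.6/√54) = -1.1050
df = n − 1 = 53
p-value = P(T ≤ -1.1050) ≈ 0.137
Since p ≈ 0.137 > α = 0.025, fail to reject H0; the evidence is not statistically significant.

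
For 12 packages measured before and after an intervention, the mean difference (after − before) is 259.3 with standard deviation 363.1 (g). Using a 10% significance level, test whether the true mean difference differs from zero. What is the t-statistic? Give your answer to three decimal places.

H0: μ_d = 0; H1: μ_d ≠ 0 (paired t-test on the differences, two-sided).
t = d̄/(s_d/√n) = 259.3/(363.1/√12) = 2.474
df = n − 1 = 11
Two-sided p-value ≈ 0.031
Since p ≈ 0.031 < α = 0.1, reject H0; the data support H1.

2.474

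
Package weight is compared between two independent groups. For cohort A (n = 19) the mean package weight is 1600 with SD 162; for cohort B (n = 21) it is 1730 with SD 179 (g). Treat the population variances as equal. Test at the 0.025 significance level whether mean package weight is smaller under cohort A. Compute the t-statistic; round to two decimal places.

Let group 1 = cohort A, group 2 = cohort B. H0: μ_1 = μ_2; H1: μ_1 < μ_2 (two-sample pooled-variance t-test, left-tailed).
s_p² = [(19−1)·162² + (21−1)·179²]/(19+21−2) = 29295.1
t = (1600 − 1730)/√[29295.1·(1/19 + 1/21)] = -2.40
df = n₁ + n₂ − 2 = 38
p-value = P(T ≤ -2.40) ≈ 0.011
Since p ≈ 0.011 < α = 0.025, reject H0; the evidence is statistically significant.

-2.40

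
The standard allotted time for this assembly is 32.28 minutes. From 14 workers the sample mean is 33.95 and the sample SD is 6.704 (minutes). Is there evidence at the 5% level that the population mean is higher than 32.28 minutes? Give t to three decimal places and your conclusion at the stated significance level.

t = 0.932; fail to reject H0

H0: μ = 32.28; H1: μ > 32.28 (one-sample t-test, right-tailed).
t = (x̄ − μ₀)/(s/√n) = (33.95 − 32.28)/(6.704/√14) = 0.932
df = n − 1 = 13
p-value = P(T ≥ 0.932) ≈ 0.1841
Since p ≈ 0.1841 > α = 0.05, fail to reject H0; the data do not provide sufficient evidence against H0.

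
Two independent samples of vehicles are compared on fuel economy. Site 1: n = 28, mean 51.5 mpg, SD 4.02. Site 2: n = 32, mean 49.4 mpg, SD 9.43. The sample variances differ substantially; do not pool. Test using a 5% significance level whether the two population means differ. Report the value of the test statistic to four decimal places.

Let group 1 = site 1, group 2 = site 2. H0: μ_1 = μ_2; H1: μ_1 ≠ μ_2 (Welch's two-sample t-test, two-sided).
t = (x̄_1 − x̄_2)/√(s_1²/n_1 + s_2²/n_2) = (51.5 − 49.4)/√(4.02²/28 + 9.43²/32) = 1.1463
Welch–Satterthwaite df ≈ 43.08
Two-sided p-value ≈ 0.258
Since p ≈ 0.258 > α = 0.05, fail to reject H0; the data do not provide sufficient evidence against H0.

1.1463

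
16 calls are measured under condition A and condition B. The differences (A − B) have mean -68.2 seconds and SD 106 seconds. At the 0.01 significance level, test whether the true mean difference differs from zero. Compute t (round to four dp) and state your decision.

H0: μ_d = 0; H1: μ_d ≠ 0 (paired t-test on the differences, two-sided).
t = d̄/(s_d/√n) = -68.2/(106/√16) = -2.5736
df = n − 1 = 15
Two-sided p-value ≈ 0.0212
Since p ≈ 0.0212 > α = 0.01, fail to reject H0; the evidence is not statistically significant.

t = -2.5736; fail to reject H0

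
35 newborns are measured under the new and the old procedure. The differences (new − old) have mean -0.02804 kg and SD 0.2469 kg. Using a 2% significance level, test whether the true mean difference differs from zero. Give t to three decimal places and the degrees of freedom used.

H0: μ_d = 0; H1: μ_d ≠ 0 (paired t-test on the differences, two-sided).
t = d̄/(s_d/√n) = -0.02804/(0.2469/√35) = -0.672
df = n − 1 = 34
Two-sided p-value ≈ 0.506
Since p ≈ 0.506 > α = 0.02, fail to reject H0; the data do not provide sufficient evidence against H0.

t = -0.672, df = 34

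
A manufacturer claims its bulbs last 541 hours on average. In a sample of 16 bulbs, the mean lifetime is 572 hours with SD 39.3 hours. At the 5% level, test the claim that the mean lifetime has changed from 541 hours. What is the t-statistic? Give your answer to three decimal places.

H0: μ = 541; H1: μ ≠ 541 (one-sample t-test, two-sided).
t = (x̄ − μ₀)/(s/√n) = (572 − 541)/(39.3/√16) = 3.155
df = n − 1 = 15
Two-sided p-value ≈ 0.007
Since p ≈ 0.007 < α = 0.05, reject H0; the evidence is statistically significant.

3.155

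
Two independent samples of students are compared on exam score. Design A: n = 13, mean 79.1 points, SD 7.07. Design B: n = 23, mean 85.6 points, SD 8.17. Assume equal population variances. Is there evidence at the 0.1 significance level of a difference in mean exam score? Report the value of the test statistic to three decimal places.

Let group 1 = design A, group 2 = design B. H0: μ_1 = μ_2; H1: μ_1 ≠ μ_2 (two-sample pooled-variance t-test, two-sided).
s_p² = [(13−1)·7.07² + (23−1)·8.17²]/(13+23−2) = 60.8322
t = (79.1 − 85.6)/√[60.8322·(1/13 + 1/23)] = -2.402
df = n₁ + n₂ − 2 = 34
Two-sided p-value ≈ 0.022
Since p ≈ 0.022 < α = 0.1, reject H0; the evidence is statistically significant.

-2.402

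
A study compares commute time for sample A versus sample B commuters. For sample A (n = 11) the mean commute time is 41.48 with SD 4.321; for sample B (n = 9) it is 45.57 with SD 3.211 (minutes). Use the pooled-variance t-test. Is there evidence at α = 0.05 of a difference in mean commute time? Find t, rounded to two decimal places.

Let group 1 = sample A, group 2 = sample B. H0: μ_1 = μ_2; H1: μ_1 ≠ μ_2 (two-sample pooled-variance t-test, two-sided).
s_p² = [(11−1)·4.321² + (9−1)·3.211²]/(11+9−2) = 14.9553
t = (41.48 − 45.57)/√[14.9553·(1/11 + 1/9)] = -2.35
df = n₁ + n₂ − 2 = 18
Two-sided p-value ≈ 0.030
Since p ≈ 0.030 < α = 0.05, reject H0; the evidence is statistically significant.

-2.35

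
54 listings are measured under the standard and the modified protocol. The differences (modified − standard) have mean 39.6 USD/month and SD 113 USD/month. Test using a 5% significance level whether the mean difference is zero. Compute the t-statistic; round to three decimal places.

H0: μ_d = 0; H1: μ_d ≠ 0 (paired t-test on the differences, two-sided).
t = d̄/(s_d/√n) = 39.6/(113/√54) = 2.575
df = n − 1 = 53
Two-sided p-value ≈ 0.0128
Since p ≈ 0.0128 < α = 0.05, reject H0; the evidence is statistically significant.

2.575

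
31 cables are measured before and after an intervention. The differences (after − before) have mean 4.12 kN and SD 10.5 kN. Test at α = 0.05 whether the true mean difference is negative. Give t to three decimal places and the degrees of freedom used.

H0: μ_d = 0; H1: μ_d < 0 (paired t-test on the differences, left-tailed).
t = d̄/(s_d/√n) = 4.12/(10.5/√31) = 2.185
df = n − 1 = 30
p-value = P(T ≤ 2.185) ≈ 0.9816
Since p ≈ 0.9816 > α = 0.05, fail to reject H0; the data do not provide sufficient evidence against H0.

t = 2.185, df = 30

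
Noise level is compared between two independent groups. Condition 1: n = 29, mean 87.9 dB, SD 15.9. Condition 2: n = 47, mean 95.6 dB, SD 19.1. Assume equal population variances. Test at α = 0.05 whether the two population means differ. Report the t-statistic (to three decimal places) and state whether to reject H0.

Let group 1 = condition 1, group 2 = condition 2. H0: μ_1 = μ_2; H1: μ_1 ≠ μ_2 (two-sample pooled-variance t-test, two-sided).
s_p² = [(29−1)·15.9² + (47−1)·19.1²]/(29+47−2) = 322.432
t = (87.9 − 95.6)/√[322.432·(1/29 + 1/47)] = -1.816
df = n₁ + n₂ − 2 = 74
Two-sided p-value ≈ 0.073
Since p ≈ 0.073 > α = 0.05, fail to reject H0; the evidence is not statistically significant.

t = -1.816; fail to reject H0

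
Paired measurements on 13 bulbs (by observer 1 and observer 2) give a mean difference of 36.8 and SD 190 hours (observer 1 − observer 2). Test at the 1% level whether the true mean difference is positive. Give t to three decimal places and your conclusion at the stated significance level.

H0: μ_d = 0; H1: μ_d > 0 (paired t-test on the differences, right-tailed).
t = d̄/(s_d/√n) = 36.8/(190/√13) = 0.698
df = n − 1 = 12
p-value = P(T ≥ 0.698) ≈ 0.2491
Since p ≈ 0.2491 > α = 0.01, fail to reject H0; the evidence is not statistically significant.

t = 0.698; fail to reject H0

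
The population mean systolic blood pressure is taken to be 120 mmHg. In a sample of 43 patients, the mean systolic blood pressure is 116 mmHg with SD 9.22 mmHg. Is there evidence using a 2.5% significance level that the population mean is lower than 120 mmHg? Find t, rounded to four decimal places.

H0: μ = 120; H1: μ < 120 (one-sample t-test, left-tailed).
t = (x̄ − μ₀)/(s/√n) = (116 − 120)/(9.22/√43) = -2.8449
df = n − 1 = 42
p-value = P(T ≤ -2.8449) ≈ 0.003
Since p ≈ 0.003 < α = 0.025, reject H0; the evidence is statistically significant.

-2.8449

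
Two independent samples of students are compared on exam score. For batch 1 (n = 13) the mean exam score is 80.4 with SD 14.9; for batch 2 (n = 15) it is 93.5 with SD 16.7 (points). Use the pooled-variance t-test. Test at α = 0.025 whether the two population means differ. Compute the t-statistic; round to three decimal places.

-2.175

Let group 1 = batch 1, group 2 = batch 2. H0: μ_1 = μ_2; H1: μ_1 ≠ μ_2 (two-sample pooled-variance t-test, two-sided).
s_p² = [(13−1)·14.9² + (15−1)·16.7²]/(13+15−2) = 252.638
t = (80.4 − 93.5)/√[252.638·(1/13 + 1/15)] = -2.175
df = n₁ + n₂ − 2 = 26
Two-sided p-value ≈ 0.039
Since p ≈ 0.039 > α = 0.025, fail to reject H0; the data do not provide sufficient evidence against H0.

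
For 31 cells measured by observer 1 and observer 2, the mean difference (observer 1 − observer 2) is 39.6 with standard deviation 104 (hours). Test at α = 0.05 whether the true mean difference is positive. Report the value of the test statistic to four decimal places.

H0: μ_d = 0; H1: μ_d > 0 (paired t-test on the differences, right-tailed).
t = d̄/(s_d/√n) = 39.6/(104/√31) = 2.1200
df = n − 1 = 30
p-value = P(T ≥ 2.1200) ≈ 0.021
Since p ≈ 0.021 < α = 0.05, reject H0; the evidence is statistically significant.

2.1200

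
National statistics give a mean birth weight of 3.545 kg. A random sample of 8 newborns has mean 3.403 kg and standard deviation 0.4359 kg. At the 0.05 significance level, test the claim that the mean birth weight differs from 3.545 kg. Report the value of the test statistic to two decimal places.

-0.92

H0: μ = 3.545; H1: μ ≠ 3.545 (one-sample t-test, two-sided).
t = (x̄ − μ₀)/(s/√n) = (3.403 − 3.545)/(0.4359/√8) = -0.92
df = n − 1 = 7
Two-sided p-value ≈ 0.3875
Since p ≈ 0.3875 > α = 0.05, fail to reject H0; the evidence is not statistically significant.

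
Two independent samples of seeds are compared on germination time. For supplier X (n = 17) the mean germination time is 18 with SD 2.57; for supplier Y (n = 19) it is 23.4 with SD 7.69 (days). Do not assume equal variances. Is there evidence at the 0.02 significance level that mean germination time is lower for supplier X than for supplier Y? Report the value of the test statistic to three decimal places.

Let group 1 = supplier X, group 2 = supplier Y. H0: μ_1 = μ_2; H1: μ_1 < μ_2 (Welch's two-sample t-test, left-tailed).
t = (x̄_1 − x̄_2)/√(s_1²/n_1 + s_2²/n_2) = (18 − 23.4)/√(2.57²/17 + 7.69²/19) = -2.886
Welch–Satterthwaite df ≈ 22.38
p-value = P(T ≤ -2.886) ≈ 0.0042
Since p ≈ 0.0042 < α = 0.02, reject H0; the data support H1.

-2.886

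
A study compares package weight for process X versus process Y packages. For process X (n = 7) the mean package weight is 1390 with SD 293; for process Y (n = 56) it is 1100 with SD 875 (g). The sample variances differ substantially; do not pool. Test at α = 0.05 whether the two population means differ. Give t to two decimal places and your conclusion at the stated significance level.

t = 1.80; fail to reject H0

Let group 1 = process X, group 2 = process Y. H0: μ_1 = μ_2; H1: μ_1 ≠ μ_2 (Welch's two-sample t-test, two-sided).
t = (x̄_1 − x̄_2)/√(s_1²/n_1 + s_2²/n_2) = (1390 − 1100)/√(293²/7 + 875²/56) = 1.80
Welch–Satterthwaite df ≈ 23.63
Two-sided p-value ≈ 0.0845
Since p ≈ 0.0845 > α = 0.05, fail to reject H0; the evidence is not statistically significant.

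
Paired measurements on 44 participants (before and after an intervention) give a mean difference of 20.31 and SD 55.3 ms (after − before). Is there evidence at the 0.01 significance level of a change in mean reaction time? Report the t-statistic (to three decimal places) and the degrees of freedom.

t = 2.436, df = 43

H0: μ_d = 0; H1: μ_d ≠ 0 (paired t-test on the differences, two-sided).
t = d̄/(s_d/√n) = 20.31/(55.3/√44) = 2.436
df = n − 1 = 43
Two-sided p-value ≈ 0.0191
Since p ≈ 0.0191 > α = 0.01, fail to reject H0; the data do not provide sufficient evidence against H0.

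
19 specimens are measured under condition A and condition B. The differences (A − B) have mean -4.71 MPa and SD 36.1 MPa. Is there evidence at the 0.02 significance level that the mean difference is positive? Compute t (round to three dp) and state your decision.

t = -0.569; fail to reject H0

H0: μ_d = 0; H1: μ_d > 0 (paired t-test on the differences, right-tailed).
t = d̄/(s_d/√n) = -4.71/(36.1/√19) = -0.569
df = n − 1 = 18
p-value = P(T ≥ -0.569) ≈ 0.712
Since p ≈ 0.712 > α = 0.02, fail to reject H0; the evidence is not statistically significant.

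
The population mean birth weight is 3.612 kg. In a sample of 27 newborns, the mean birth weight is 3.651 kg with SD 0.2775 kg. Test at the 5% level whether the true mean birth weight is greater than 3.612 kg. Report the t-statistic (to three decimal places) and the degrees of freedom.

t = 0.730, df = 26

H0: μ = 3.612; H1: μ > 3.612 (one-sample t-test, right-tailed).
t = (x̄ − μ₀)/(s/√n) = (3.651 − 3.612)/(0.2775/√27) = 0.730
df = n − 1 = 26
p-value = P(T ≥ 0.730) ≈ 0.2359
Since p ≈ 0.2359 > α = 0.05, fail to reject H0; the data do not provide sufficient evidence against H0.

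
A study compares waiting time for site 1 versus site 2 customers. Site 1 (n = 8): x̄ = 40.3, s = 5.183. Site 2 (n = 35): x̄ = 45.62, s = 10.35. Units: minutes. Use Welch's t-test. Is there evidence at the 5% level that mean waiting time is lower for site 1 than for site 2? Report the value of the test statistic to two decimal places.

-2.10

Let group 1 = site 1, group 2 = site 2. H0: μ_1 = μ_2; H1: μ_1 < μ_2 (Welch's two-sample t-test, left-tailed).
t = (x̄_1 − x̄_2)/√(s_1²/n_1 + s_2²/n_2) = (40.3 − 45.62)/√(5.183²/8 + 10.35²/35) = -2.10
Welch–Satterthwaite df ≈ 21.84
p-value = P(T ≤ -2.10) ≈ 0.024
Since p ≈ 0.024 < α = 0.05, reject H0; the evidence is statistically significant.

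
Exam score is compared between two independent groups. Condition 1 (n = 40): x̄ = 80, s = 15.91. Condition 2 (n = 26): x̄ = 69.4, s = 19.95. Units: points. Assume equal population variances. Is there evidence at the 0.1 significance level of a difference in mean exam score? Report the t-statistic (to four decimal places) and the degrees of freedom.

t = 2.3909, df = 64

Let group 1 = condition 1, group 2 = condition 2. H0: μ_1 = μ_2; H1: μ_1 ≠ μ_2 (two-sample pooled-variance t-test, two-sided).
s_p² = [(40−1)·15.91² + (26−1)·19.95²]/(40+26−2) = 309.72
t = (80 − 69.4)/√[309.72·(1/40 + 1/26)] = 2.3909
df = n₁ + n₂ − 2 = 64
Two-sided p-value ≈ 0.020
Since p ≈ 0.020 < α = 0.1, reject H0; the evidence is statistically significant.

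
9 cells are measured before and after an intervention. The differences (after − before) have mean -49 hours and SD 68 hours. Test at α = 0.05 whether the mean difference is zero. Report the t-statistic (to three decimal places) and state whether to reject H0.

H0: μ_d = 0; H1: μ_d ≠ 0 (paired t-test on the differences, two-sided).
t = d̄/(s_d/√n) = -49/(68/√9) = -2.162
df = n − 1 = 8
Two-sided p-value ≈ 0.0626
Since p ≈ 0.0626 > α = 0.05, fail to reject H0; the evidence is not statistically significant.

t = -2.162; fail to reject H0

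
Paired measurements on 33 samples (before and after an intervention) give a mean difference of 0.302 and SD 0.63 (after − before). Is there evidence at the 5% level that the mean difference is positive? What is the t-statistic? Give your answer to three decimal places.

2.754

H0: μ_d = 0; H1: μ_d > 0 (paired t-test on the differences, right-tailed).
t = d̄/(s_d/√n) = 0.302/(0.63/√33) = 2.754
df = n − 1 = 32
p-value = P(T ≥ 2.754) ≈ 0.0048
Since p ≈ 0.0048 < α = 0.05, reject H0; the evidence is statistically significant.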